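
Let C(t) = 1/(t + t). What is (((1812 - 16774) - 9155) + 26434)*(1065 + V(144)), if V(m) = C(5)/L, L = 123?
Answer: 3035156467/1230 ≈ 2.4676e+6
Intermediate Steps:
C(t) = 1/(2*t)
V(m) = 1/1230 (V(m) = ((1/2)/5)/123 = ((1/2)*(1/5))*(1/123) = (1/10)*(1/123) = 1/1230)
(((1812 - 16774) - 9155) + 26434)*(1065 + V(144)) = (((1812 - 16774) - 9155) + 26434)*(1065 + 1/1230) = ((-14962 - 9155) + 26434)*(1309951/1230) = (-24117 + 26434)*(1309951/1230) = 2317*(1309951/1230) = 3035156467/1230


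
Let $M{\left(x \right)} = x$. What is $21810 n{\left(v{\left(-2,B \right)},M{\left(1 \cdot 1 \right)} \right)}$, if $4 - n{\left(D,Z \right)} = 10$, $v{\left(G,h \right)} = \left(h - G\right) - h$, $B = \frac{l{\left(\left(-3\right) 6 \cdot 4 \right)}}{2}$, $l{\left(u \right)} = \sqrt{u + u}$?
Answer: $-130860$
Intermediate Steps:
$l{\left(u \right)} = \sqrt{2} \sqrt{u}$ ($l{\left(u \right)} = \sqrt{2 u} = \sqrt{2} \sqrt{u}$)
$B = 6 i$ ($B = \frac{\sqrt{2} \sqrt{\left(-3\right) 6 \cdot 4}}{2} = \sqrt{2} \sqrt{\left(-18\right) 4} \cdot \frac{1}{2} = \sqrt{2} \sqrt{-72} \cdot \frac{1}{2} = \sqrt{2} \cdot 6 i \sqrt{2} \cdot \frac{1}{2} = 12 i \frac{1}{2} = 6 i \approx 6.0 i$)
$v{\left(G,h \right)} = - G$
$n{\left(D,Z \right)} = -6$ ($n{\left(D,Z \right)} = 4 - 10 = -6$)
$21810 n{\left(v{\left(-2,B \right)},M{\left(1 \cdot 1 \right)} \right)} = 21810 \left(-6\right) = -130860$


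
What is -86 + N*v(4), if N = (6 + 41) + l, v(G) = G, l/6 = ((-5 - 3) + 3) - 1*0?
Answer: -18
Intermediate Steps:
l = -30 (l = 6*(((-5 - 3) + 3) - 1*0) = 6*((-8 + 3) + 0) = 6*(-5 + 0) = 6*(-5) = -30)
N = 17 (N = (6 + 41) - 30 = 47 - 30 = 17)
-86 + N*v(4) = -86 + 17*4 = -86 + 68 = -18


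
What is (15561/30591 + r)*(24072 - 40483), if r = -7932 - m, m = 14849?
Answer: 1270718335790/3399 ≈ 3.7385e+8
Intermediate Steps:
r = -22781 (r = -7932 - 1*14849 = -7932 - 14849 = -22781)
(15561/30591 + r)*(24072 - 40483) = (15561/30591 - 22781)*(24072 - 40483) = (15561*(1/30591) - 22781)*(-16411) = (1729/3399 - 22781)*(-16411) = -77430890/3399*(-16411) = 1270718335790/3399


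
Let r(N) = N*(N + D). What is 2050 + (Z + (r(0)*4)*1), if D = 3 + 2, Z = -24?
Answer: 2026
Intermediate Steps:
D = 5
r(N) = N*(5 + N) (r(N) = N*(N + 5) = N*(5 + N))
2050 + (Z + (r(0)*4)*1) = 2050 + (-24 + ((0*(5 + 0))*4)*1) = 2050 + (-24 + ((0*5)*4)*1) = 2050 + (-24 + (0*4)*1) = 2050 + (-24 + 0*1) = 2050 + (-24 + 0) = 2050 - 24 = 2026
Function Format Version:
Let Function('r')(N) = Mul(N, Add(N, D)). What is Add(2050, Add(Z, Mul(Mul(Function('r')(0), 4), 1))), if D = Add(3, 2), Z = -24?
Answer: 2026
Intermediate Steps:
D = 5
Function('r')(N) = Mul(N, Add(5, N)) (Function('r')(N) = Mul(N, Add(N, 5)) = Mul(N, Add(5, N)))
Add(2050, Add(Z, Mul(Mul(Function('r')(0), 4), 1))) = Add(2050, Add(-24, Mul(Mul(Mul(0, Add(5, 0)), 4), 1))) = Add(2050, Add(-24, Mul(Mul(Mul(0, 5), 4), 1))) = Add(2050, Add(-24, Mul(Mul(0, 4), 1))) = Add(2050, Add(-24, Mul(0, 1))) = Add(2050, Add(-24, 0)) = Add(2050, -24) = 2026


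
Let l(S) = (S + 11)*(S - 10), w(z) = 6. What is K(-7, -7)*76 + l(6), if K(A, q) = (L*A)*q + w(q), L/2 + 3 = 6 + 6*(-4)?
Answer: -156020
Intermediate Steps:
L = -42 (L = -6 + 2*(6 + 6*(-4)) = -6 + 2*(6 - 24) = -6 + 2*(-18) = -6 - 36 = -42)
l(S) = (-10 + S)*(11 + S) (l(S) = (11 + S)*(-10 + S) = (-10 + S)*(11 + S))
K(A, q) = 6 - 42*A*q (K(A, q) = (-42*A)*q + 6 = -42*A*q + 6 = 6 - 42*A*q)
K(-7, -7)*76 + l(6) = (6 - 42*(-7)*(-7))*76 + (-110 + 6 + 6²) = (6 - 2058)*76 + (-110 + 6 + 36) = -2052*76 - 68 = -155952 - 68 = -156020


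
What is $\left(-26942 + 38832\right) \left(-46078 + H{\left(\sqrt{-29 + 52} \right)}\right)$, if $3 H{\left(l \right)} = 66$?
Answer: $-547605840$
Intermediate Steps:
$H{\left(l \right)} = 22$ ($H{\left(l \right)} = \frac{1}{3} \cdot 66 = 22$)
$\left(-26942 + 38832\right) \left(-46078 + H{\left(\sqrt{-29 + 52} \right)}\right) = \left(-26942 + 38832\right) \left(-46078 + 22\right) = 11890 \left(-46056\right) = -547605840$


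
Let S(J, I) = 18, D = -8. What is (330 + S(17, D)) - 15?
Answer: 333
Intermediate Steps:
(330 + S(17, D)) - 15 = (330 + 18) - 15 = 348 - 15 = 333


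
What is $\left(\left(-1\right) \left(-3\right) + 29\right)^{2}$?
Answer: $1024$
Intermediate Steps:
$\left(\left(-1\right) \left(-3\right) + 29\right)^{2} = \left(3 + 29\right)^{2} = 32^{2} = 1024$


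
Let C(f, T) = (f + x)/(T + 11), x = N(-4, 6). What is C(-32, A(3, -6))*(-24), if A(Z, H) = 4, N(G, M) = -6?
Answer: 304/5 ≈ 60.800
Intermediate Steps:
x = -6
C(f, T) = (-6 + f)/(11 + T) (C(f, T) = (f - 6)/(T + 11) = (-6 + f)/(11 + T))
C(-32, A(3, -6))*(-24) = ((-6 - 32)/(11 + 4))*(-24) = (-38/15)*(-24) = ((1/15)*(-38))*(-24) = -38/15*(-24) = 304/5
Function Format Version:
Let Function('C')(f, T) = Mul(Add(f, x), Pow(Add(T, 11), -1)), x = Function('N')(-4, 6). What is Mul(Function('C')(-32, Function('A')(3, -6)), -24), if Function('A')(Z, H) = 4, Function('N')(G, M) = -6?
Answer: Rational(304, 5) ≈ 60.800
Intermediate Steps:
x = -6
Function('C')(f, T) = Mul(Pow(Add(11, T), -1), Add(-6, f)) (Function('C')(f, T) = Mul(Add(f, -6), Pow(Add(T, 11), -1)) = Mul(Add(-6, f), Pow(Add(11, T), -1)) = Mul(Pow(Add(11, T), -1), Add(-6, f)))
Mul(Function('C')(-32, Function('A')(3, -6)), -24) = Mul(Mul(Pow(Add(11, 4), -1), Add(-6, -32)), -24) = Mul(Mul(Pow(15, -1), -38), -24) = Mul(Mul(Rational(1, 15), -38), -24) = Mul(Rational(-38, 15), -24) = Rational(304, 5)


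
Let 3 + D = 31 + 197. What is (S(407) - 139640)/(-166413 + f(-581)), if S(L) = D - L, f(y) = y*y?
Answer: -69911/85574 ≈ -0.81697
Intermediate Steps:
f(y) = y**2
D = 225 (D = -3 + (31 + 197) = -3 + 228 = 225)
S(L) = 225 - L
(S(407) - 139640)/(-166413 + f(-581)) = ((225 - 1*407) - 139640)/(-166413 + (-581)**2) = ((225 - 407) - 139640)/(-166413 + 337561) = (-182 - 139640)/171148 = -139822*1/171148 = -69911/85574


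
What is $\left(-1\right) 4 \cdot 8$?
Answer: $-32$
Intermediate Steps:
$\left(-1\right) 4 \cdot 8 = \left(-4\right) 8 = -32$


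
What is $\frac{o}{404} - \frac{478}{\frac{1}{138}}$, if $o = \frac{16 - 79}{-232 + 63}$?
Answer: $- \frac{4503758001}{68276} \approx -65964.0$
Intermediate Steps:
$o = \frac{63}{169}$ ($o = - \frac{63}{-169} = \left(-63\right) \left(- \frac{1}{169}\right) = \frac{63}{169} \approx 0.37278$)
$\frac{o}{404} - \frac{478}{\frac{1}{138}} = \frac{63}{169 \cdot 404} - \frac{478}{\frac{1}{138}} = \frac{63}{169} \cdot \frac{1}{404} - 478 \frac{1}{\frac{1}{138}} = \frac{63}{68276} - 65964 = - \frac{4503758001}{68276}$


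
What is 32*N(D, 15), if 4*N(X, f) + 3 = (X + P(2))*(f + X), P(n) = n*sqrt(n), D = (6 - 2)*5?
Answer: 5576 + 560*sqrt(2) ≈ 6368.0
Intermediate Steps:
D = 20 (D = 4*5 = 20)
P(n) = n**(3/2)
N(X, f) = -3/4 + (X + f)*(X + 2*sqrt(2))/4 (N(X, f) = -3/4 + ((X + 2**(3/2))*(f + X))/4 = -3/4 + ((X + 2*sqrt(2))*(X + f))/4 = -3/4 + ((X + f)*(X + 2*sqrt(2)))/4 = -3/4 + (X + f)*(X + 2*sqrt(2))/4)
32*N(D, 15) = 32*(-3/4 + (1/4)*20**2 + (1/2)*20*sqrt(2) + (1/2)*15*sqrt(2) + (1/4)*20*15) = 32*(-3/4 + (1/4)*400 + 10*sqrt(2) + 15*sqrt(2)/2 + 75) = 32*(-3/4 + 100 + 10*sqrt(2) + 15*sqrt(2)/2 + 75) = 32*(697/4 + 35*sqrt(2)/2) = 5576 + 560*sqrt(2)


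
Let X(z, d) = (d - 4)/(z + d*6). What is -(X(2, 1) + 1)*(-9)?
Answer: 45/8 ≈ 5.6250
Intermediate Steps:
X(z, d) = (-4 + d)/(z + 6*d)
-(X(2, 1) + 1)*(-9) = -((-4 + 1)/(2 + 6*1) + 1)*(-9) = -(-3/(2 + 6) + 1)*(-9) = -(-3/8 + 1)*(-9) = -1*5/8*(-9) = -5/8*(-9) = 45/8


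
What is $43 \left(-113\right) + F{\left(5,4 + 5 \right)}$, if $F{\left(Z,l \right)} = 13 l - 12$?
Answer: $-4754$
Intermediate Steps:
$F{\left(Z,l \right)} = -12 + 13 l$
$43 \left(-113\right) + F{\left(5,4 + 5 \right)} = 43 \left(-113\right) - \left(12 - 13 \left(4 + 5\right)\right) = -4859 + \left(-12 + 13 \cdot 9\right) = -4859 + \left(-12 + 117\right) = -4859 + 105 = -4754$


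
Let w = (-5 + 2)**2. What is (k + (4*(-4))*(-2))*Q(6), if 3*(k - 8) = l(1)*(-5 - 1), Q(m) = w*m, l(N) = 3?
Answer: 1836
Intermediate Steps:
w = 9 (w = (-3)**2 = 9)
Q(m) = 9*m
k = 2 (k = 8 + (3*(-5 - 1))/3 = 8 + (3*(-6))/3 = 8 + (1/3)*(-18) = 8 - 6 = 2)
(k + (4*(-4))*(-2))*Q(6) = (2 + (4*(-4))*(-2))*(9*6) = (2 - 16*(-2))*54 = (2 + 32)*54 = 34*54 = 1836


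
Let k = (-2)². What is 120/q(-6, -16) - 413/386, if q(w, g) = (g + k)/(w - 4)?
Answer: 38187/386 ≈ 98.930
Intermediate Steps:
k = 4
q(w, g) = (4 + g)/(-4 + w) (q(w, g) = (g + 4)/(w - 4) = (4 + g)/(-4 + w))
120/q(-6, -16) - 413/386 = 120/(((4 - 16)/(-4 - 6))) - 413/386 = 120/((-12/(-10))) - 413*1/386 = 120/((-⅒*(-12))) - 413/386 = 120/(6/5) - 413/386 = 120*(⅚) - 413/386 = 100 - 413/386 = 38187/386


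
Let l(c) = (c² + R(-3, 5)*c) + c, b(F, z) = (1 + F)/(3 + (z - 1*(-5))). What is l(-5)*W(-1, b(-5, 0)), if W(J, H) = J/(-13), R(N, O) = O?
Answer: -5/13 ≈ -0.38462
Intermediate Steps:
b(F, z) = (1 + F)/(8 + z) (b(F, z) = (1 + F)/(3 + (z + 5)) = (1 + F)/(3 + (5 + z)) = (1 + F)/(8 + z))
l(c) = c² + 6*c (l(c) = (c² + 5*c) + c = c² + 6*c)
W(J, H) = -J/13 (W(J, H) = J*(-1/13) = -J/13)
l(-5)*W(-1, b(-5, 0)) = (-5*(6 - 5))*(-1/13*(-1)) = -5*1*(1/13) = -5*1/13 = -5/13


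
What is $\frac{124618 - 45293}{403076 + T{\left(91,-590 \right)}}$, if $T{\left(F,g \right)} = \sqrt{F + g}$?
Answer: $\frac{1278960148}{6498810491} - \frac{3173 i \sqrt{499}}{6498810491} \approx 0.1968 - 1.0907 \cdot 10^{-5} i$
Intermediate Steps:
$\frac{124618 - 45293}{403076 + T{\left(91,-590 \right)}} = \frac{124618 - 45293}{403076 + \sqrt{91 - 590}} = \frac{79325}{403076 + \sqrt{-499}} = \frac{79325}{403076 + i \sqrt{499}}$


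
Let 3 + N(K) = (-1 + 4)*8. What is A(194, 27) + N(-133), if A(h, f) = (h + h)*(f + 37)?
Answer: 24853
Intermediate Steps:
N(K) = 21 (N(K) = -3 + (-1 + 4)*8 = -3 + 3*8 = -3 + 24 = 21)
A(h, f) = 2*h*(37 + f) (A(h, f) = (2*h)*(37 + f) = 2*h*(37 + f))
A(194, 27) + N(-133) = 2*194*(37 + 27) + 21 = 2*194*64 + 21 = 24832 + 21 = 24853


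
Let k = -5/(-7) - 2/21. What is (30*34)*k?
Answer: 4420/7 ≈ 631.43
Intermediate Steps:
k = 13/21 (k = -5*(-1/7) - 2*1/21 = 5/7 - 2/21 = 13/21 ≈ 0.61905)
(30*34)*k = (30*34)*(13/21) = 1020*(13/21) = 4420/7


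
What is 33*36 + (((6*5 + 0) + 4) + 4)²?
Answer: 2632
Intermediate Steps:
33*36 + (((6*5 + 0) + 4) + 4)² = 1188 + (((30 + 0) + 4) + 4)² = 1188 + ((30 + 4) + 4)² = 1188 + (34 + 4)² = 1188 + 38² = 1188 + 1444 = 2632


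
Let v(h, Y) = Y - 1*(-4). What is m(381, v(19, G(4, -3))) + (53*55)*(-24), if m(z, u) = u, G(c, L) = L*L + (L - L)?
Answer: -69947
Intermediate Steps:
G(c, L) = L**2 (G(c, L) = L**2 + 0 = L**2)
v(h, Y) = 4 + Y (v(h, Y) = Y + 4 = 4 + Y)
m(381, v(19, G(4, -3))) + (53*55)*(-24) = (4 + (-3)**2) + (53*55)*(-24) = (4 + 9) + 2915*(-24) = 13 - 69960 = -69947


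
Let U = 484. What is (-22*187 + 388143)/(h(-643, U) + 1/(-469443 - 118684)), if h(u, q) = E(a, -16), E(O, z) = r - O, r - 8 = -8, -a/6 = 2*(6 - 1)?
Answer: 225857823683/35287619 ≈ 6400.5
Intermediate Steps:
a = -60 (a = -12*(6 - 1) = -12*5 = -6*10 = -60)
r = 0 (r = 8 - 8 = 0)
E(O, z) = -O (E(O, z) = 0 - O = -O)
h(u, q) = 60 (h(u, q) = -1*(-60) = 60)
(-22*187 + 388143)/(h(-643, U) + 1/(-469443 - 118684)) = (-22*187 + 388143)/(60 + 1/(-469443 - 118684)) = (-4114 + 388143)/(60 + 1/(-588127)) = 384029/(60 - 1/588127) = 384029/(35287619/588127) = 384029*(588127/35287619) = 225857823683/35287619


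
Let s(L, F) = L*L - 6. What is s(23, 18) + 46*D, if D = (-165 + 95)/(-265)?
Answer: 28363/53 ≈ 535.15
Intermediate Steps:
s(L, F) = -6 + L² (s(L, F) = L² - 6 = -6 + L²)
D = 14/53 (D = -70*(-1/265) = 14/53 ≈ 0.26415)
s(23, 18) + 46*D = (-6 + 23²) + 46*(14/53) = (-6 + 529) + 644/53 = 523 + 644/53 = 28363/53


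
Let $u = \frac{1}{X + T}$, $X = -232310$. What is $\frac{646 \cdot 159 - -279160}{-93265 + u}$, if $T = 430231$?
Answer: $- \frac{37790441977}{9229551032} \approx -4.0945$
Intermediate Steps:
$u = \frac{1}{197921}$ ($u = \frac{1}{-232310 + 430231} = \frac{1}{197921} \approx 5.0525 \cdot 10^{-6}$)
$\frac{646 \cdot 159 - -279160}{-93265 + u} = \frac{646 \cdot 159 - -279160}{-93265 + \frac{1}{197921}} = \frac{102714 + 279160}{- \frac{18459102064}{197921}} = 381874 \left(- \frac{197921}{18459102064}\right) = - \frac{37790441977}{9229551032}$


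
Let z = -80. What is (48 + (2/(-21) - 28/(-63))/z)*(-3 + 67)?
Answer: 967592/315 ≈ 3071.7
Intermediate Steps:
(48 + (2/(-21) - 28/(-63))/z)*(-3 + 67) = (48 + (2/(-21) - 28/(-63))/(-80))*(-3 + 67) = (48 + (2*(-1/21) - 28*(-1/63))*(-1/80))*64 = (48 + (-2/21 + 4/9)*(-1/80))*64 = (48 + (22/63)*(-1/80))*64 = (48 - 11/2520)*64 = (120949/2520)*64 = 967592/315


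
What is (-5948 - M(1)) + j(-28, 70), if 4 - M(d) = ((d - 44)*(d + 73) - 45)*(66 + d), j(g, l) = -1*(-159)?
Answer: -222002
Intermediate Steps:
j(g, l) = 159
M(d) = 4 - (-45 + (-44 + d)*(73 + d))*(66 + d) (M(d) = 4 - ((d - 44)*(d + 73) - 45)*(66 + d) = 4 - ((-44 + d)*(73 + d) - 45)*(66 + d) = 4 - (-45 + (-44 + d)*(73 + d))*(66 + d))
(-5948 - M(1)) + j(-28, 70) = (-5948 - (214966 - 1*1**3 - 95*1**2 + 1343*1)) + 159 = (-5948 - (214966 - 1*1 - 95*1 + 1343)) + 159 = (-5948 - (214966 - 1 - 95 + 1343)) + 159 = (-5948 - 1*216213) + 159 = (-5948 - 216213) + 159 = -222161 + 159 = -222002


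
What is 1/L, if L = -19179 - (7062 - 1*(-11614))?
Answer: -1/37855 ≈ -2.6417e-5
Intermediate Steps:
L = -37855 (L = -19179 - (7062 + 11614) = -19179 - 1*18676 = -19179 - 18676 = -37855)
1/L = 1/(-37855) = -1/37855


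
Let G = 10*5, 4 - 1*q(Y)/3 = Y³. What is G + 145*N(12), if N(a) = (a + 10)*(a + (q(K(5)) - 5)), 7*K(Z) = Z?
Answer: 19610130/343 ≈ 57172.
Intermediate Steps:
K(Z) = Z/7
q(Y) = 12 - 3*Y³
N(a) = (10 + a)*(2026/343 + a) (N(a) = (a + 10)*(a + ((12 - 3*((⅐)*5)³) - 5)) = (10 + a)*(a + ((12 - 3*(5/7)³) - 5)) = (10 + a)*(a + ((12 - 3*125/343) - 5)) = (10 + a)*(a + ((12 - 375/343) - 5)) = (10 + a)*(a + (3741/343 - 5)) = (10 + a)*(a + 2026/343) = (10 + a)*(2026/343 + a))
G = 50
G + 145*N(12) = 50 + 145*(20260/343 + 12² + (5456/343)*12) = 50 + 145*(20260/343 + 144 + 65472/343) = 50 + 145*(135124/343) = 50 + 19592980/343 = 19610130/343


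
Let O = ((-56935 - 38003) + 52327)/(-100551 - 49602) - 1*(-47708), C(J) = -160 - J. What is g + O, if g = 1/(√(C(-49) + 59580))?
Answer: 7163541935/150153 + √59469/59469 ≈ 47708.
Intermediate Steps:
g = √59469/59469 (g = 1/(√((-160 - 1*(-49)) + 59580)) = 1/(√((-160 + 49) + 59580)) = 1/(√(-111 + 59580)) = 1/(√59469) = √59469/59469 ≈ 0.0041007)
O = 7163541935/150153 (O = (-94938 + 52327)/(-150153) + 47708 = -42611*(-1/150153) + 47708 = 42611/150153 + 47708 = 7163541935/150153 ≈ 47708.)
g + O = √59469/59469 + 7163541935/150153 = 7163541935/150153 + √59469/59469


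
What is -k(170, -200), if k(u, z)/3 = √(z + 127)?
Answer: -3*I*√73 ≈ -25.632*I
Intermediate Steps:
k(u, z) = 3*√(127 + z) (k(u, z) = 3*√(z + 127) = 3*√(127 + z))
-k(170, -200) = -3*√(127 - 200) = -3*√(-73) = -3*I*√73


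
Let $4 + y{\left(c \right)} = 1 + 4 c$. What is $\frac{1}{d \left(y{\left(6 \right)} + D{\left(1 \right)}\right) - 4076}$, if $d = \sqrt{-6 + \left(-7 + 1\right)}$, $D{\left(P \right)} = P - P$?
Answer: $- \frac{1019}{4154767} - \frac{21 i \sqrt{3}}{8309534} \approx -0.00024526 - 4.3773 \cdot 10^{-6} i$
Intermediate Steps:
$D{\left(P \right)} = 0$
$y{\left(c \right)} = -3 + 4 c$ ($y{\left(c \right)} = -4 + \left(1 + 4 c\right) = -3 + 4 c$)
$d = 2 i \sqrt{3}$ ($d = \sqrt{-6 - 6} = \sqrt{-12} = 2 i \sqrt{3} \approx 3.4641 i$)
$\frac{1}{d \left(y{\left(6 \right)} + D{\left(1 \right)}\right) - 4076} = \frac{1}{2 i \sqrt{3} \left(\left(-3 + 4 \cdot 6\right) + 0\right) - 4076} = \frac{1}{2 i \sqrt{3} \left(\left(-3 + 24\right) + 0\right) - 4076} = \frac{1}{2 i \sqrt{3} \left(21 + 0\right) - 4076} = \frac{1}{2 i \sqrt{3} \cdot 21 - 4076} = \frac{1}{42 i \sqrt{3} - 4076} = \frac{1}{-4076 + 42 i \sqrt{3}}$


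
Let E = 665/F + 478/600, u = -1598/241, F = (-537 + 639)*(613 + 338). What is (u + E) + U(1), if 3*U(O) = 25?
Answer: 2929373983/1168874100 ≈ 2.5061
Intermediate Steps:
F = 97002 (F = 102*951 = 97002)
U(O) = 25/3 (U(O) = (⅓)*25 = 25/3)
u = -1598/241 (u = -1598*1/241 = -1598/241 ≈ -6.6307)
E = 3897163/4850100 (E = 665/97002 + 478/600 = 665*(1/97002) + 478*(1/600) = 665/97002 + 239/300 = 3897163/4850100 ≈ 0.80352)
(u + E) + U(1) = (-1598/241 + 3897163/4850100) + 25/3 = -6811243517/1168874100 + 25/3 = 2929373983/1168874100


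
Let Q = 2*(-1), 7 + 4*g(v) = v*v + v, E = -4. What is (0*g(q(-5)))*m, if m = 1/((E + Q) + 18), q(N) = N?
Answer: 0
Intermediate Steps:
g(v) = -7/4 + v/4 + v²/4 (g(v) = -7/4 + (v*v + v)/4 = -7/4 + (v² + v)/4 = -7/4 + (v + v²)/4 = -7/4 + (v/4 + v²/4) = -7/4 + v/4 + v²/4)
Q = -2
m = 1/12 (m = 1/((-4 - 2) + 18) = 1/(-6 + 18) = 1/12 ≈ 0.083333)
(0*g(q(-5)))*m = (0*(-7/4 + (¼)*(-5) + (¼)*(-5)²))*(1/12) = (0*(-7/4 - 5/4 + (¼)*25))*(1/12) = (0*(-7/4 - 5/4 + 25/4))*(1/12) = (0*(13/4))*(1/12) = 0*(1/12) = 0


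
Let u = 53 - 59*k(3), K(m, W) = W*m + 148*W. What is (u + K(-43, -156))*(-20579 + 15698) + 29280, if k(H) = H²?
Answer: 82313178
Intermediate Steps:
K(m, W) = 148*W + W*m
u = -478 (u = 53 - 59*3² = 53 - 59*9 = 53 - 531 = -478)
(u + K(-43, -156))*(-20579 + 15698) + 29280 = (-478 - 156*(148 - 43))*(-20579 + 15698) + 29280 = (-478 - 156*105)*(-4881) + 29280 = (-478 - 16380)*(-4881) + 29280 = -16858*(-4881) + 29280 = 82283898 + 29280 = 82313178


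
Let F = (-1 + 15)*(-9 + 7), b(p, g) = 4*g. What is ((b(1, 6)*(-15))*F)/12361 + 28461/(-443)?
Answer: -347340981/5475923 ≈ -63.431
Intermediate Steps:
F = -28 (F = 14*(-2) = -28)
((b(1, 6)*(-15))*F)/12361 + 28461/(-443) = (((4*6)*(-15))*(-28))/12361 + 28461/(-443) = ((24*(-15))*(-28))*(1/12361) + 28461*(-1/443) = -360*(-28)*(1/12361) - 28461/443 = 10080*(1/12361) - 28461/443 = 10080/12361 - 28461/443 = -347340981/5475923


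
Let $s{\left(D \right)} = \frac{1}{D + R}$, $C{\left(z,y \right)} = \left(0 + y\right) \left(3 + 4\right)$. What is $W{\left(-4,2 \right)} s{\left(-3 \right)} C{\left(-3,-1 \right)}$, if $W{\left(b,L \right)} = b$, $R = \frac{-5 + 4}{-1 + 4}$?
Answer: $- \frac{42}{5} \approx -8.4$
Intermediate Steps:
$R = - \frac{1}{3} \approx -0.33333$
$C{\left(z,y \right)} = 7 y$ ($C{\left(z,y \right)} = y 7 = 7 y$)
$s{\left(D \right)} = \frac{1}{- \frac{1}{3} + D}$ ($s{\left(D \right)} = \frac{1}{D - \frac{1}{3}} = \frac{1}{- \frac{1}{3} + D}$)
$W{\left(-4,2 \right)} s{\left(-3 \right)} C{\left(-3,-1 \right)} = - 4 \frac{3}{-1 + 3 \left(-3\right)} 7 \left(-1\right) = - 4 \frac{3}{-1 - 9} \left(-7\right) = - 4 \frac{3}{-10} \left(-7\right) = - 4 \cdot 3 \left(- \frac{1}{10}\right) \left(-7\right) = \left(-4\right) \left(- \frac{3}{10}\right) \left(-7\right) = \frac{6}{5} \left(-7\right) = - \frac{42}{5}$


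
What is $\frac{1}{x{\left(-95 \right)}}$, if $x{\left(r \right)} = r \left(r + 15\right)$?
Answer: $\frac{1}{7600} \approx 0.00013158$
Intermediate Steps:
$x{\left(r \right)} = r \left(15 + r\right)$
$\frac{1}{x{\left(-95 \right)}} = \frac{1}{\left(-95\right) \left(15 - 95\right)} = \frac{1}{\left(-95\right) \left(-80\right)} = \frac{1}{7600}$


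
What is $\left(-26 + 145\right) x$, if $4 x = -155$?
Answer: $- \frac{18445}{4} \approx -4611.3$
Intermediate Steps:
$x = - \frac{155}{4}$ ($x = \frac{1}{4} \left(-155\right) = - \frac{155}{4} \approx -38.75$)
$\left(-26 + 145\right) x = \left(-26 + 145\right) \left(- \frac{155}{4}\right) = 119 \left(- \frac{155}{4}\right) = - \frac{18445}{4}$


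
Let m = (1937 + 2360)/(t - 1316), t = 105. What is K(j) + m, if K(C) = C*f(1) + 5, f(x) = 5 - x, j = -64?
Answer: -308258/1211 ≈ -254.55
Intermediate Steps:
K(C) = 5 + 4*C (K(C) = C*(5 - 1*1) + 5 = C*(5 - 1) + 5 = C*4 + 5 = 4*C + 5 = 5 + 4*C)
m = -4297/1211 (m = (1937 + 2360)/(105 - 1316) = 4297/(-1211) = 4297*(-1/1211) = -4297/1211 ≈ -3.5483)
K(j) + m = (5 + 4*(-64)) - 4297/1211 = (5 - 256) - 4297/1211 = -251 - 4297/1211 = -308258/1211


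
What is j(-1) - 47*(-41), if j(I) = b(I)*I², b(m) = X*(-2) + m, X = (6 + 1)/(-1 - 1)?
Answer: 1933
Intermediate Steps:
X = -7/2 (X = 7/(-2) = 7*(-½) = -7/2 ≈ -3.5000)
b(m) = 7 + m (b(m) = -7/2*(-2) + m = 7 + m)
j(I) = I²*(7 + I) (j(I) = (7 + I)*I² = I²*(7 + I))
j(-1) - 47*(-41) = (-1)²*(7 - 1) - 47*(-41) = 1*6 + 1927 = 6 + 1927 = 1933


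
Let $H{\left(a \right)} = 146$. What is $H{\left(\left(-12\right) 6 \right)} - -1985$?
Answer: $2131$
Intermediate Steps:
$H{\left(\left(-12\right) 6 \right)} - -1985 = 146 - -1985 = 146 + 1985 = 2131$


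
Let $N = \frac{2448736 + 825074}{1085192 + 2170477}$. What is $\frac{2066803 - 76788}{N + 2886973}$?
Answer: $\frac{2159610048345}{3133010591249} \approx 0.68931$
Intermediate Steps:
$N = \frac{1091270}{1085223}$ ($N = \frac{3273810}{3255669} = 3273810 \cdot \frac{1}{3255669} = \frac{1091270}{1085223} \approx 1.0056$)
$\frac{2066803 - 76788}{N + 2886973} = \frac{2066803 - 76788}{\frac{1091270}{1085223} + 2886973} = \frac{1990015}{\frac{3133010591249}{1085223}} = 1990015 \cdot \frac{1085223}{3133010591249} = \frac{2159610048345}{3133010591249}$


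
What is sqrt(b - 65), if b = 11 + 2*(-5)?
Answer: 8*I ≈ 8.0*I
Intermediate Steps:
b = 1 (b = 11 - 10 = 1)
sqrt(b - 65) = sqrt(1 - 65) = sqrt(-64) = 8*I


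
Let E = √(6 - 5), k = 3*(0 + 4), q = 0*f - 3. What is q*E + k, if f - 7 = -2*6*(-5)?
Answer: 9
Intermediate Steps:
f = 67 (f = 7 - 2*6*(-5) = 7 - 12*(-5) = 7 + 60 = 67)
q = -3 (q = 0*67 - 3 = 0 - 3 = -3)
k = 12 (k = 3*4 = 12)
E = 1 (E = √1 = 1)
q*E + k = -3*1 + 12 = -3 + 12 = 9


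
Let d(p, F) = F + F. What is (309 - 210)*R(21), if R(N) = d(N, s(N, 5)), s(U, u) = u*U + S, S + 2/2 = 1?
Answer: 20790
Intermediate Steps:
S = 0 (S = -1 + 1 = 0)
s(U, u) = U*u (s(U, u) = u*U + 0 = U*u + 0 = U*u)
d(p, F) = 2*F
R(N) = 10*N (R(N) = 2*(N*5) = 2*(5*N) = 10*N)
(309 - 210)*R(21) = (309 - 210)*(10*21) = 99*210 = 20790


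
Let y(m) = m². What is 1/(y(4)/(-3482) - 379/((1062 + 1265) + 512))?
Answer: -4942699/682551 ≈ -7.2415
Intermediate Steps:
1/(y(4)/(-3482) - 379/((1062 + 1265) + 512)) = 1/(4²/(-3482) - 379/((1062 + 1265) + 512)) = 1/(16*(-1/3482) - 379/(2327 + 512)) = 1/(-8/1741 - 379/2839) = 1/(-682551/4942699) = -4942699/682551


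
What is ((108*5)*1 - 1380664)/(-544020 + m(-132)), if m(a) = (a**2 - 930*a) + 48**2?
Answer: 345031/100383 ≈ 3.4371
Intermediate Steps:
m(a) = 2304 + a**2 - 930*a (m(a) = (a**2 - 930*a) + 2304 = 2304 + a**2 - 930*a)
((108*5)*1 - 1380664)/(-544020 + m(-132)) = ((108*5)*1 - 1380664)/(-544020 + (2304 + (-132)**2 - 930*(-132))) = (540*1 - 1380664)/(-544020 + (2304 + 17424 + 122760)) = (540 - 1380664)/(-544020 + 142488) = -1380124/(-401532) = -1380124*(-1/401532) = 345031/100383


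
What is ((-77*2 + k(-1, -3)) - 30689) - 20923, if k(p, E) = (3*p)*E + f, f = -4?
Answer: -51761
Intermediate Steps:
k(p, E) = -4 + 3*E*p (k(p, E) = (3*p)*E - 4 = 3*E*p - 4 = -4 + 3*E*p)
((-77*2 + k(-1, -3)) - 30689) - 20923 = ((-77*2 + (-4 + 3*(-3)*(-1))) - 30689) - 20923 = ((-154 + (-4 + 9)) - 30689) - 20923 = ((-154 + 5) - 30689) - 20923 = (-149 - 30689) - 20923 = -30838 - 20923 = -51761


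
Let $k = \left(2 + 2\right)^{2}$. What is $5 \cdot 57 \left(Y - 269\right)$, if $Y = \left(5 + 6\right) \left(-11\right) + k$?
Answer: $-106590$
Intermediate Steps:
$k = 16$ ($k = 4^{2} = 16$)
$Y = -105$ ($Y = \left(5 + 6\right) \left(-11\right) + 16 = 11 \left(-11\right) + 16 = -121 + 16 = -105$)
$5 \cdot 57 \left(Y - 269\right) = 5 \cdot 57 \left(-105 - 269\right) = 285 \left(-374\right) = -106590$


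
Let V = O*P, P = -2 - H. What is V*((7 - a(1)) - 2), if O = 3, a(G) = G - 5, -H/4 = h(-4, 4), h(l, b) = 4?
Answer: 378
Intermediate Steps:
H = -16 (H = -4*4 = -16)
a(G) = -5 + G
P = 14 (P = -2 - 1*(-16) = -2 + 16 = 14)
V = 42 (V = 3*14 = 42)
V*((7 - a(1)) - 2) = 42*((7 - (-5 + 1)) - 2) = 42*((7 - 1*(-4)) - 2) = 42*((7 + 4) - 2) = 42*(11 - 2) = 42*9 = 378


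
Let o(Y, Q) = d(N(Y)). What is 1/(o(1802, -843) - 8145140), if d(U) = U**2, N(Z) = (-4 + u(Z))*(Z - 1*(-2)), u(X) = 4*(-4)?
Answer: 1/1293621260 ≈ 7.7302e-10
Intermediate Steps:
u(X) = -16
N(Z) = -40 - 20*Z (N(Z) = (-4 - 16)*(Z - 1*(-2)) = -20*(Z + 2) = -20*(2 + Z) = -40 - 20*Z)
o(Y, Q) = (-40 - 20*Y)**2
1/(o(1802, -843) - 8145140) = 1/(400*(2 + 1802)**2 - 8145140) = 1/(400*1804**2 - 8145140) = 1/(400*3254416 - 8145140) = 1/(1301766400 - 8145140) = 1/1293621260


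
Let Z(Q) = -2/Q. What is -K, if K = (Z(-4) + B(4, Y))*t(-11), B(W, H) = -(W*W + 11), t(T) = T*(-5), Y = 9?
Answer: 2915/2 ≈ 1457.5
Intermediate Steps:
t(T) = -5*T
B(W, H) = -11 - W² (B(W, H) = -(W² + 11) = -(11 + W²) = -11 - W²)
K = -2915/2 (K = (-2/(-4) + (-11 - 1*4²))*(-5*(-11)) = (-2*(-¼) + (-11 - 1*16))*55 = (½ + (-11 - 16))*55 = (½ - 27)*55 = -53/2*55 = -2915/2 ≈ -1457.5)
-K = -1*(-2915/2) = 2915/2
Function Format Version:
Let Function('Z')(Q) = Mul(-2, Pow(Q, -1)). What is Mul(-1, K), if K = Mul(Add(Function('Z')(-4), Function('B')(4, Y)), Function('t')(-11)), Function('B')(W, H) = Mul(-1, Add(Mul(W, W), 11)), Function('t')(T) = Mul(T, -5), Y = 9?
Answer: Rational(2915, 2) ≈ 1457.5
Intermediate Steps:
Function('t')(T) = Mul(-5, T)
Function('B')(W, H) = Add(-11, Mul(-1, Pow(W, 2))) (Function('B')(W, H) = Mul(-1, Add(Pow(W, 2), 11)) = Mul(-1, Add(11, Pow(W, 2))) = Add(-11, Mul(-1, Pow(W, 2))))
K = Rational(-2915, 2) (K = Mul(Add(Mul(-2, Pow(-4, -1)), Add(-11, Mul(-1, Pow(4, 2)))), Mul(-5, -11)) = Mul(Add(Mul(-2, Rational(-1, 4)), Add(-11, Mul(-1, 16))), 55) = Mul(Add(Rational(1, 2), Add(-11, -16)), 55) = Mul(Add(Rational(1, 2), -27), 55) = Mul(Rational(-53, 2), 55) = Rational(-2915, 2) ≈ -1457.5)
Mul(-1, K) = Mul(-1, Rational(-2915, 2)) = Rational(2915, 2)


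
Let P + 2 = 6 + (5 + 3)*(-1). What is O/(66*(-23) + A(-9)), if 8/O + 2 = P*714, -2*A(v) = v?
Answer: 8/4325583 ≈ 1.8495e-6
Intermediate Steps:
A(v) = -v/2
P = -4 (P = -2 + (6 + (5 + 3)*(-1)) = -2 + (6 + 8*(-1)) = -2 + (6 - 8) = -2 - 2 = -4)
O = -4/1429 (O = 8/(-2 - 4*714) = 8/(-2 - 2856) = 8/(-2858) = 8*(-1/2858) = -4/1429 ≈ -0.0027992)
O/(66*(-23) + A(-9)) = -4/(1429*(66*(-23) - ½*(-9))) = -4/(1429*(-1518 + 9/2)) = -4/(1429*(-3027/2)) = -4/1429*(-2/3027) = 8/4325583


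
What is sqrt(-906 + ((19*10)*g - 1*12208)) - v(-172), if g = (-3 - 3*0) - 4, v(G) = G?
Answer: 172 + 2*I*sqrt(3611) ≈ 172.0 + 120.18*I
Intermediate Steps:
g = -7 (g = (-3 + 0) - 4 = -3 - 4 = -7)
sqrt(-906 + ((19*10)*g - 1*12208)) - v(-172) = sqrt(-906 + ((19*10)*(-7) - 1*12208)) - 1*(-172) = sqrt(-906 + (190*(-7) - 12208)) + 172 = sqrt(-906 + (-1330 - 12208)) + 172 = sqrt(-906 - 13538) + 172 = sqrt(-14444) + 172 = 2*I*sqrt(3611) + 172 = 172 + 2*I*sqrt(3611)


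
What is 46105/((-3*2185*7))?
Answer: -9221/9177 ≈ -1.0048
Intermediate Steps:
46105/((-3*2185*7)) = 46105/((-6555*7)) = 46105/(-45885) = 46105*(-1/45885) = -9221/9177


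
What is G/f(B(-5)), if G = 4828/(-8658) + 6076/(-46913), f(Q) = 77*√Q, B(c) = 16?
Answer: -69775493/31275302058 ≈ -0.0022310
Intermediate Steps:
G = -139550986/203086377 (G = 4828*(-1/8658) + 6076*(-1/46913) = -2414/4329 - 6076/46913 = -139550986/203086377 ≈ -0.68715)
G/f(B(-5)) = -139550986/(203086377*(77*√16)) = -139550986/(203086377*(77*4)) = -139550986/203086377/308 = -139550986/203086377*1/308 = -69775493/31275302058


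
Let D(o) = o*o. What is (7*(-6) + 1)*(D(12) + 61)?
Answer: -8405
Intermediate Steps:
D(o) = o²
(7*(-6) + 1)*(D(12) + 61) = (7*(-6) + 1)*(12² + 61) = (-42 + 1)*(144 + 61) = -41*205 = -8405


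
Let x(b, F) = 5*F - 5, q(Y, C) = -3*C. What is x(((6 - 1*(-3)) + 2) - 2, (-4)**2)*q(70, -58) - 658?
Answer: 12392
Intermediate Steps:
x(b, F) = -5 + 5*F
x(((6 - 1*(-3)) + 2) - 2, (-4)**2)*q(70, -58) - 658 = (-5 + 5*(-4)**2)*(-3*(-58)) - 658 = (-5 + 5*16)*174 - 658 = (-5 + 80)*174 - 658 = 75*174 - 658 = 13050 - 658 = 12392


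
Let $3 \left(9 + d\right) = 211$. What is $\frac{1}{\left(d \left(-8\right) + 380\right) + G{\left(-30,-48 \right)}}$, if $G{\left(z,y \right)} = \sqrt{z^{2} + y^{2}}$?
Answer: $- \frac{249}{20347} - \frac{27 \sqrt{89}}{40694} \approx -0.018497$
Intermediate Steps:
$d = \frac{184}{3}$ ($d = -9 + \frac{1}{3} \cdot 211 = -9 + \frac{211}{3} = \frac{184}{3} \approx 61.333$)
$G{\left(z,y \right)} = \sqrt{y^{2} + z^{2}}$
$\frac{1}{\left(d \left(-8\right) + 380\right) + G{\left(-30,-48 \right)}} = \frac{1}{\left(\frac{184}{3} \left(-8\right) + 380\right) + \sqrt{\left(-48\right)^{2} + \left(-30\right)^{2}}} = \frac{1}{\left(- \frac{1472}{3} + 380\right) + \sqrt{2304 + 900}} = \frac{1}{- \frac{332}{3} + \sqrt{3204}} = \frac{1}{- \frac{332}{3} + 6 \sqrt{89}}$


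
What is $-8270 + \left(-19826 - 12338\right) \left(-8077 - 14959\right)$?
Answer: $740921634$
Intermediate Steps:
$-8270 + \left(-19826 - 12338\right) \left(-8077 - 14959\right) = -8270 - -740929904 = -8270 + 740929904 = 740921634$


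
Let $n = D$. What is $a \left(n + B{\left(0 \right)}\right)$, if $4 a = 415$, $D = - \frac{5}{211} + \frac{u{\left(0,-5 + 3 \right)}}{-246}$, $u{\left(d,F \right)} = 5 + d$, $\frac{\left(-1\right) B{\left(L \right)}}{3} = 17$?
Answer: $- \frac{1099538765}{207624} \approx -5295.8$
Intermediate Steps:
$B{\left(L \right)} = -51$ ($B{\left(L \right)} = \left(-3\right) 17 = -51$)
$D = - \frac{2285}{51906}$ ($D = - \frac{5}{211} + \frac{5 + 0}{-246} = \left(-5\right) \frac{1}{211} + 5 \left(- \frac{1}{246}\right) = - \frac{5}{211} - \frac{5}{246} = - \frac{2285}{51906} \approx -0.044022$)
$n = - \frac{2285}{51906} \approx -0.044022$
$a = \frac{415}{4}$ ($a = \frac{1}{4} \cdot 415 = \frac{415}{4} \approx 103.75$)
$a \left(n + B{\left(0 \right)}\right) = \frac{415 \left(- \frac{2285}{51906} - 51\right)}{4} = \frac{415}{4} \left(- \frac{2649491}{51906}\right) = - \frac{1099538765}{207624}$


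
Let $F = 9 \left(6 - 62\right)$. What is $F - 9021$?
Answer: $-9525$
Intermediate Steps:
$F = -504$ ($F = 9 \left(-56\right) = -504$)
$F - 9021 = -504 - 9021 = -9525$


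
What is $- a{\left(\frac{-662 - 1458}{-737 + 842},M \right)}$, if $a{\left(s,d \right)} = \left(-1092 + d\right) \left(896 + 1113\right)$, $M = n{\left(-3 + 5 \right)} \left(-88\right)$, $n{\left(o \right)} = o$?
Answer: $2547412$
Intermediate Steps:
$M = -176$ ($M = \left(-3 + 5\right) \left(-88\right) = 2 \left(-88\right) = -176$)
$a{\left(s,d \right)} = -2193828 + 2009 d$ ($a{\left(s,d \right)} = \left(-1092 + d\right) 2009 = -2193828 + 2009 d$)
$- a{\left(\frac{-662 - 1458}{-737 + 842},M \right)} = - (-2193828 + 2009 \left(-176\right)) = - (-2193828 - 353584) = \left(-1\right) \left(-2547412\right) = 2547412$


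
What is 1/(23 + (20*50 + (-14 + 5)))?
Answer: 1/1014 ≈ 0.00098619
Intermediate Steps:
1/(23 + (20*50 + (-14 + 5))) = 1/(23 + (1000 - 9)) = 1/(23 + 991) = 1/1014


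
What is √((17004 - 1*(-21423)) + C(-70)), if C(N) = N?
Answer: 11*√317 ≈ 195.85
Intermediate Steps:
√((17004 - 1*(-21423)) + C(-70)) = √((17004 - 1*(-21423)) - 70) = √((17004 + 21423) - 70) = √(38427 - 70) = √38357 = 11*√317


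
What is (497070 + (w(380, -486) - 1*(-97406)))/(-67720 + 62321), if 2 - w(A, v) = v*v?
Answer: -358282/5399 ≈ -66.361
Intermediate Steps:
w(A, v) = 2 - v² (w(A, v) = 2 - v*v = 2 - v²)
(497070 + (w(380, -486) - 1*(-97406)))/(-67720 + 62321) = (497070 + ((2 - 1*(-486)²) - 1*(-97406)))/(-67720 + 62321) = (497070 + ((2 - 1*236196) + 97406))/(-5399) = (497070 + ((2 - 236196) + 97406))*(-1/5399) = (497070 + (-236194 + 97406))*(-1/5399) = (497070 - 138788)*(-1/5399) = 358282*(-1/5399) = -358282/5399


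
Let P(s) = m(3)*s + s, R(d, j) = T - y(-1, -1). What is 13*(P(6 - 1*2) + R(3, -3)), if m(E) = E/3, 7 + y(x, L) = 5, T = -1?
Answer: 117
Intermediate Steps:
y(x, L) = -2 (y(x, L) = -7 + 5 = -2)
m(E) = E/3 (m(E) = E*(⅓) = E/3)
R(d, j) = 1 (R(d, j) = -1 - 1*(-2) = -1 + 2 = 1)
P(s) = 2*s (P(s) = ((⅓)*3)*s + s = 1*s + s = s + s = 2*s)
13*(P(6 - 1*2) + R(3, -3)) = 13*(2*(6 - 1*2) + 1) = 13*(2*(6 - 2) + 1) = 13*(2*4 + 1) = 13*(8 + 1) = 13*9 = 117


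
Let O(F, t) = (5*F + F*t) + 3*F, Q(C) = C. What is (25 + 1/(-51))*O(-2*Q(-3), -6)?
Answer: 5096/17 ≈ 299.76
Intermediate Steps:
O(F, t) = 8*F + F*t
(25 + 1/(-51))*O(-2*Q(-3), -6) = (25 + 1/(-51))*((-2*(-3))*(8 - 6)) = (25 - 1/51)*(6*2) = (1274/51)*12 = 5096/17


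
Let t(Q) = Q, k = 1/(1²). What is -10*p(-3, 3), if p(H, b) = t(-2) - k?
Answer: 30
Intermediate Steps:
k = 1 (k = 1/1 = 1)
p(H, b) = -3 (p(H, b) = -2 - 1*1 = -2 - 1 = -3)
-10*p(-3, 3) = -10*(-3) = 30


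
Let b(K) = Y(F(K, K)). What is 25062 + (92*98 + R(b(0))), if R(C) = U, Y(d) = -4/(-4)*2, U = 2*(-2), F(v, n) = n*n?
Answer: 34074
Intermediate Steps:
F(v, n) = n²
U = -4
Y(d) = 2 (Y(d) = -4*(-¼)*2 = 1*2 = 2)
b(K) = 2
R(C) = -4
25062 + (92*98 + R(b(0))) = 25062 + (92*98 - 4) = 25062 + (9016 - 4) = 25062 + 9012 = 34074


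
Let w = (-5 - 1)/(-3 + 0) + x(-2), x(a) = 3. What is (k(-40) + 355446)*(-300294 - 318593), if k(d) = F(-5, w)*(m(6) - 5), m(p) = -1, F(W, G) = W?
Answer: -219999475212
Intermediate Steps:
w = 5 (w = (-5 - 1)/(-3 + 0) + 3 = -6/(-3) + 3 = -6*(-⅓) + 3 = 2 + 3 = 5)
k(d) = 30 (k(d) = -5*(-1 - 5) = -5*(-6) = 30)
(k(-40) + 355446)*(-300294 - 318593) = (30 + 355446)*(-300294 - 318593) = 355476*(-618887) = -219999475212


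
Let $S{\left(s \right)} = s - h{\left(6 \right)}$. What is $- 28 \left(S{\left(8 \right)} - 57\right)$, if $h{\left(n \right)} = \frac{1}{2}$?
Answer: $1386$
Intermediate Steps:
$h{\left(n \right)} = \frac{1}{2}$
$S{\left(s \right)} = - \frac{1}{2} + s$ ($S{\left(s \right)} = s - \frac{1}{2} = - \frac{1}{2} + s$)
$- 28 \left(S{\left(8 \right)} - 57\right) = - 28 \left(\left(- \frac{1}{2} + 8\right) - 57\right) = - 28 \left(\frac{15}{2} - 57\right) = \left(-28\right) \left(- \frac{99}{2}\right) = 1386$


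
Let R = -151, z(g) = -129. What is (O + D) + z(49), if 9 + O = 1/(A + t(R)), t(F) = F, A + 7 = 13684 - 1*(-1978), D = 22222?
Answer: 342390337/15504 ≈ 22084.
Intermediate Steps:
A = 15655 (A = -7 + (13684 - 1*(-1978)) = -7 + (13684 + 1978) = -7 + 15662 = 15655)
O = -139535/15504 (O = -9 + 1/(15655 - 151) = -9 + 1/15504 = -139535/15504 ≈ -8.9999)
(O + D) + z(49) = (-139535/15504 + 22222) - 129 = 344390353/15504 - 129 = 342390337/15504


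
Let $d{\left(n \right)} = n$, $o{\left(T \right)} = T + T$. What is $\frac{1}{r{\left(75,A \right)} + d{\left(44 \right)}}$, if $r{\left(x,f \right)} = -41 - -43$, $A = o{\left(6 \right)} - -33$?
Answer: $\frac{1}{46} \approx 0.021739$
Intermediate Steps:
$o{\left(T \right)} = 2 T$
$A = 45$ ($A = 2 \cdot 6 - -33 = 12 + 33 = 45$)
$r{\left(x,f \right)} = 2$ ($r{\left(x,f \right)} = -41 + 43 = 2$)
$\frac{1}{r{\left(75,A \right)} + d{\left(44 \right)}} = \frac{1}{2 + 44} = \frac{1}{46}$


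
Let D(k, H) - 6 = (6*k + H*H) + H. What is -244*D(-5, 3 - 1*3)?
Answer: 5856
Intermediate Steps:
D(k, H) = 6 + H + H² + 6*k (D(k, H) = 6 + ((6*k + H*H) + H) = 6 + ((6*k + H²) + H) = 6 + ((H² + 6*k) + H) = 6 + (H + H² + 6*k) = 6 + H + H² + 6*k)
-244*D(-5, 3 - 1*3) = -244*(6 + (3 - 1*3) + (3 - 1*3)² + 6*(-5)) = -244*(6 + (3 - 3) + (3 - 3)² - 30) = -244*(6 + 0 + 0² - 30) = -244*(6 + 0 + 0 - 30) = -244*(-24) = 5856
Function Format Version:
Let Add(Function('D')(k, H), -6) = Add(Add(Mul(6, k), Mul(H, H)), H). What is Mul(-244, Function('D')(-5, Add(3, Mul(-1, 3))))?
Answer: 5856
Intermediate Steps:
Function('D')(k, H) = Add(6, H, Pow(H, 2), Mul(6, k)) (Function('D')(k, H) = Add(6, Add(Add(Mul(6, k), Mul(H, H)), H)) = Add(6, Add(Add(Mul(6, k), Pow(H, 2)), H)) = Add(6, Add(Add(Pow(H, 2), Mul(6, k)), H)) = Add(6, Add(H, Pow(H, 2), Mul(6, k))) = Add(6, H, Pow(H, 2), Mul(6, k)))
Mul(-244, Function('D')(-5, Add(3, Mul(-1, 3)))) = Mul(-244, Add(6, Add(3, Mul(-1, 3)), Pow(Add(3, Mul(-1, 3)), 2), Mul(6, -5))) = Mul(-244, Add(6, Add(3, -3), Pow(Add(3, -3), 2), -30)) = Mul(-244, Add(6, 0, Pow(0, 2), -30)) = Mul(-244, Add(6, 0, 0, -30)) = Mul(-244, -24) = 5856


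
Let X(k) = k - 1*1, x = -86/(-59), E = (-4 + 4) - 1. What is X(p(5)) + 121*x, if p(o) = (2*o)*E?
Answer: 9757/59 ≈ 165.37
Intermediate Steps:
E = -1 (E = 0 - 1 = -1)
p(o) = -2*o (p(o) = (2*o)*(-1) = -2*o)
x = 86/59 (x = -86*(-1/59) = 86/59 ≈ 1.4576)
X(k) = -1 + k (X(k) = k - 1 = -1 + k)
X(p(5)) + 121*x = (-1 - 2*5) + 121*(86/59) = (-1 - 10) + 10406/59 = -11 + 10406/59 = 9757/59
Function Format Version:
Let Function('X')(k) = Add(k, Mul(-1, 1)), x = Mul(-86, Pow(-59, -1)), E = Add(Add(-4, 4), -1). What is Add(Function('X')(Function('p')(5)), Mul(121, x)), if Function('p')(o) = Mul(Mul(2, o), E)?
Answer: Rational(9757, 59) ≈ 165.37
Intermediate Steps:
E = -1 (E = Add(0, -1) = -1)
Function('p')(o) = Mul(-2, o) (Function('p')(o) = Mul(Mul(2, o), -1) = Mul(-2, o))
x = Rational(86, 59) (x = Mul(-86, Rational(-1, 59)) = Rational(86, 59) ≈ 1.4576)
Function('X')(k) = Add(-1, k) (Function('X')(k) = Add(k, -1) = Add(-1, k))
Add(Function('X')(Function('p')(5)), Mul(121, x)) = Add(Add(-1, Mul(-2, 5)), Mul(121, Rational(86, 59))) = Add(Add(-1, -10), Rational(10406, 59)) = Add(-11, Rational(10406, 59)) = Rational(9757, 59)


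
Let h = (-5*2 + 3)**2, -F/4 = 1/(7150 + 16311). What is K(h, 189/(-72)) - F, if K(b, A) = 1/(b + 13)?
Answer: 23709/1454582 ≈ 0.016300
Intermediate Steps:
F = -4/23461 (F = -4/(7150 + 16311) = -4/23461 ≈ -0.00017050)
h = 49 (h = (-10 + 3)**2 = (-7)**2 = 49)
K(b, A) = 1/(13 + b)
K(h, 189/(-72)) - F = 1/(13 + 49) - 1*(-4/23461) = 1/62 + 4/23461 = 23709/1454582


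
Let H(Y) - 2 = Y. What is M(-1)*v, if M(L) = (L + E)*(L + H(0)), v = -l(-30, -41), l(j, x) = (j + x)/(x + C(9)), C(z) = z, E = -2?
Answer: 213/32 ≈ 6.6563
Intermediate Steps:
H(Y) = 2 + Y
l(j, x) = (j + x)/(9 + x) (l(j, x) = (j + x)/(x + 9) = (j + x)/(9 + x))
v = -71/32 (v = -(-30 - 41)/(9 - 41) = -(-71)/(-32) = -(-1)*(-71)/32 = -1*71/32 = -71/32 ≈ -2.2188)
M(L) = (-2 + L)*(2 + L) (M(L) = (L - 2)*(L + (2 + 0)) = (-2 + L)*(L + 2) = (-2 + L)*(2 + L))
M(-1)*v = (-4 + (-1)²)*(-71/32) = (-4 + 1)*(-71/32) = -3*(-71/32) = 213/32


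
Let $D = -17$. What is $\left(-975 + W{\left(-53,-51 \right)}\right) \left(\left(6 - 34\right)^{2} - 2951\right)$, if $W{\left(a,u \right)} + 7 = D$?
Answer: $2164833$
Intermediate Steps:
$W{\left(a,u \right)} = -24$ ($W{\left(a,u \right)} = -7 - 17 = -24$)
$\left(-975 + W{\left(-53,-51 \right)}\right) \left(\left(6 - 34\right)^{2} - 2951\right) = \left(-975 - 24\right) \left(\left(6 - 34\right)^{2} - 2951\right) = - 999 \left(\left(-28\right)^{2} - 2951\right) = - 999 \left(784 - 2951\right) = \left(-999\right) \left(-2167\right) = 2164833$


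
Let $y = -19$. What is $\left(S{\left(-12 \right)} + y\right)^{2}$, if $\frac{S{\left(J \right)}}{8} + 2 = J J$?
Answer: $1247689$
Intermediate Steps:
$S{\left(J \right)} = -16 + 8 J^{2}$ ($S{\left(J \right)} = -16 + 8 J J = -16 + 8 J^{2}$)
$\left(S{\left(-12 \right)} + y\right)^{2} = \left(\left(-16 + 8 \left(-12\right)^{2}\right) - 19\right)^{2} = \left(\left(-16 + 8 \cdot 144\right) - 19\right)^{2} = \left(\left(-16 + 1152\right) - 19\right)^{2} = \left(1136 - 19\right)^{2} = 1117^{2} = 1247689$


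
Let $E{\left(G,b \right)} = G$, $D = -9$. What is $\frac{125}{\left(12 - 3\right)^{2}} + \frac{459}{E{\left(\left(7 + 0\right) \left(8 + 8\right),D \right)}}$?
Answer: $\frac{51179}{9072} \approx 5.6414$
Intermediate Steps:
$\frac{125}{\left(12 - 3\right)^{2}} + \frac{459}{E{\left(\left(7 + 0\right) \left(8 + 8\right),D \right)}} = \frac{125}{\left(12 - 3\right)^{2}} + \frac{459}{\left(7 + 0\right) \left(8 + 8\right)} = \frac{125}{9^{2}} + \frac{459}{7 \cdot 16} = \frac{125}{81} + \frac{459}{112} = \frac{51179}{9072}$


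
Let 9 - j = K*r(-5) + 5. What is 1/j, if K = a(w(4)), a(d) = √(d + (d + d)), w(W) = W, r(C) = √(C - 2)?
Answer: 1/25 + I*√21/50 ≈ 0.04 + 0.091652*I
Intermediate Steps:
r(C) = √(-2 + C)
a(d) = √3*√d (a(d) = √(d + 2*d) = √(3*d) = √3*√d)
K = 2*√3 (K = √3*√4 = √3*2 = 2*√3 ≈ 3.4641)
j = 4 - 2*I*√21 (j = 9 - ((2*√3)*√(-2 - 5) + 5) = 9 - ((2*√3)*√(-7) + 5) = 9 - ((2*√3)*(I*√7) + 5) = 9 - (2*I*√21 + 5) = 9 - (5 + 2*I*√21) = 9 + (-5 - 2*I*√21) = 4 - 2*I*√21 ≈ 4.0 - 9.1651*I)
1/j = 1/(4 - 2*I*√21)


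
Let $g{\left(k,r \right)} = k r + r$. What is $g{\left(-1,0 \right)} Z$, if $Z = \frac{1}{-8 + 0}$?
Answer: $0$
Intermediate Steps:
$g{\left(k,r \right)} = r + k r$
$Z = - \frac{1}{8}$ ($Z = \frac{1}{-8} = - \frac{1}{8} \approx -0.125$)
$g{\left(-1,0 \right)} Z = 0 \left(1 - 1\right) \left(- \frac{1}{8}\right) = 0 \cdot 0 \left(- \frac{1}{8}\right) = 0 \left(- \frac{1}{8}\right) = 0$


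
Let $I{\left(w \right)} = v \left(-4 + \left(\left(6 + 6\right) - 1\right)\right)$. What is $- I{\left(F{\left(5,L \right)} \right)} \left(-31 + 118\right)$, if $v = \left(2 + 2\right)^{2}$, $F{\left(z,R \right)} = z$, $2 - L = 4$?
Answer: $-9744$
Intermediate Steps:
$L = -2$ ($L = 2 - 4 = -2$)
$v = 16$ ($v = 4^{2} = 16$)
$I{\left(w \right)} = 112$ ($I{\left(w \right)} = 16 \left(-4 + \left(\left(6 + 6\right) - 1\right)\right) = 16 \left(-4 + \left(12 - 1\right)\right) = 16 \left(-4 + 11\right) = 16 \cdot 7 = 112$)
$- I{\left(F{\left(5,L \right)} \right)} \left(-31 + 118\right) = \left(-1\right) 112 \left(-31 + 118\right) = \left(-112\right) 87 = -9744$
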